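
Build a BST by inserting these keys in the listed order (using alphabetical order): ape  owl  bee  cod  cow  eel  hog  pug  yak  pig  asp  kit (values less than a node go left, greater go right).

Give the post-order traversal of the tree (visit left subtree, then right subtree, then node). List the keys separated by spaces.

ape: root
owl: right child of ape (depth 1)
bee: left child of owl (depth 2)
cod: right child of bee (depth 3)
cow: right child of cod (depth 4)
eel: right child of cow (depth 5)
hog: right child of eel (depth 6)
pug: right child of owl (depth 2)
yak: right child of pug (depth 3)
pig: left child of pug (depth 3)
asp: left child of bee (depth 3)
kit: right child of hog (depth 7)

asp kit hog eel cow cod bee pig yak pug owl ape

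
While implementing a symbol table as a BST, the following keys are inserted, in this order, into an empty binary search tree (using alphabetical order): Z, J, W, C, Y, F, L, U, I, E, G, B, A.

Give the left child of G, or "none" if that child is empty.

none

Z: root
J: left child of Z (depth 1)
W: right child of J (depth 2)
C: left child of J (depth 2)
Y: right child of W (depth 3)
F: right child of C (depth 3)
L: left child of W (depth 3)
U: right child of L (depth 4)
I: right child of F (depth 4)
E: left child of F (depth 4)
G: left child of I (depth 5)
B: left child of C (depth 3)
A: left child of B (depth 4)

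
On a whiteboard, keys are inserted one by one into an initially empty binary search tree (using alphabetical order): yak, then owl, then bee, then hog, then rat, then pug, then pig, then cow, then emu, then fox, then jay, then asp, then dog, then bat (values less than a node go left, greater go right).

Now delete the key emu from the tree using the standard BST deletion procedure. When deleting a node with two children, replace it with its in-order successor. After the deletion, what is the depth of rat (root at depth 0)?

Resulting structure (node: left, right):
  yak: L=owl, R=–
  owl: L=bee, R=rat
  bee: L=asp, R=hog
  hog: L=cow, R=jay
  rat: L=pug, R=–
  pug: L=pig, R=–
  pig: L=–, R=–
  cow: L=–, R=emu
  emu: L=dog, R=fox
  fox: L=–, R=–
  jay: L=–, R=–
  asp: L=–, R=bat
  dog: L=–, R=–
  bat: L=–, R=–

Delete emu (two children — replace with in-order successor).
After deletion, path to rat: yak → owl → rat.

2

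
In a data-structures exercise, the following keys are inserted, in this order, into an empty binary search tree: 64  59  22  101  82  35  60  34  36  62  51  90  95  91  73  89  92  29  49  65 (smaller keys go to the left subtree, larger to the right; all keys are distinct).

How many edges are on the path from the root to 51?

5

Insert 64: tree is empty, so 64 becomes the root.
Insert 59: 59 < 64 → go left. Place as left child of 64.
Insert 22: 22 < 64 → go left; 22 < 59 → go left. Place as left child of 59.
Insert 101: 101 > 64 → go right. Place as right child of 64.
Insert 82: 82 > 64 → go right; 82 < 101 → go left. Place as left child of 101.
Insert 35: 35 < 64 → go left; 35 < 59 → go left; 35 > 22 → go right. Place as right child of 22.
Insert 60: 60 < 64 → go left; 60 > 59 → go right. Place as right child of 59.
Insert 34: 34 < 64 → go left; 34 < 59 → go left; 34 > 22 → go right; 34 < 35 → go left. Place as left child of 35.
Insert 36: 36 < 64 → go left; 36 < 59 → go left; 36 > 22 → go right; 36 > 35 → go right. Place as right child of 35.
Insert 62: 62 < 64 → go left; 62 > 59 → go right; 62 > 60 → go right. Place as right child of 60.
Insert 51: 51 < 64 → go left; 51 < 59 → go left; 51 > 22 → go right; 51 > 35 → go right; 51 > 36 → go right. Place as right child of 36.
Insert 90: 90 > 64 → go right; 90 < 101 → go left; 90 > 82 → go right. Place as right child of 82.
Insert 95: 95 > 64 → go right; 95 < 101 → go left; 95 > 82 → go right; 95 > 90 → go right. Place as right child of 90.
Insert 91: 91 > 64 → go right; 91 < 101 → go left; 91 > 82 → go right; 91 > 90 → go right; 91 < 95 → go left. Place as left child of 95.
Insert 73: 73 > 64 → go right; 73 < 101 → go left; 73 < 82 → go left. Place as left child of 82.
Insert 89: 89 > 64 → go right; 89 < 101 → go left; 89 > 82 → go right; 89 < 90 → go left. Place as left child of 90.
Insert 92: 92 > 64 → go right; 92 < 101 → go left; 92 > 82 → go right; 92 > 90 → go right; 92 < 95 → go left; 92 > 91 → go right. Place as right child of 91.
Insert 29: 29 < 64 → go left; 29 < 59 → go left; 29 > 22 → go right; 29 < 35 → go left; 29 < 34 → go left. Place as left child of 34.
Insert 49: 49 < 64 → go left; 49 < 59 → go left; 49 > 22 → go right; 49 > 35 → go right; 49 > 36 → go right; 49 < 51 → go left. Place as left child of 51.
Insert 65: 65 > 64 → go right; 65 < 101 → go left; 65 < 82 → go left; 65 < 73 → go left. Place as left child of 73.

Path to 51: 64 → 59 → 22 → 35 → 36 → 51, which is 5 edges.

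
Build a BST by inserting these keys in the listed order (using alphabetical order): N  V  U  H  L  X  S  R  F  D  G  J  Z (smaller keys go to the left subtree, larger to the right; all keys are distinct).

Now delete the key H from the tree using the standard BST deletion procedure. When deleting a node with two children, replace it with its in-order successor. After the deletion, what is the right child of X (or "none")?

Z

Insert N: tree is empty, so N becomes the root.
Insert V: V > N → go right. Place as right child of N.
Insert U: U > N → go right; U < V → go left. Place as left child of V.
Insert H: H < N → go left. Place as left child of N.
Insert L: L < N → go left; L > H → go right. Place as right child of H.
Insert X: X > N → go right; X > V → go right. Place as right child of V.
Insert S: S > N → go right; S < V → go left; S < U → go left. Place as left child of U.
Insert R: R > N → go right; R < V → go left; R < U → go left; R < S → go left. Place as left child of S.
Insert F: F < N → go left; F < H → go left. Place as left child of H.
Insert D: D < N → go left; D < H → go left; D < F → go left. Place as left child of F.
Insert G: G < N → go left; G < H → go left; G > F → go right. Place as right child of F.
Insert J: J < N → go left; J > H → go right; J < L → go left. Place as left child of L.
Insert Z: Z > N → go right; Z > V → go right; Z > X → go right. Place as right child of X.

Delete H (two children — replace with in-order successor).
After deletion, X's right child: Z.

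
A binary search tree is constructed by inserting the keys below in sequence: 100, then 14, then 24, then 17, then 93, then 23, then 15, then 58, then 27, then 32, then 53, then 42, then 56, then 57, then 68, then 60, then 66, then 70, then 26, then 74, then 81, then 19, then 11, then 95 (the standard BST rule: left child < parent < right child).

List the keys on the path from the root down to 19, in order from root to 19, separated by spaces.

100 14 24 17 23 19

Insert 100: tree is empty, so 100 becomes the root.
Insert 14: 14 < 100 → go left. Place as left child of 100.
Insert 24: 24 < 100 → go left; 24 > 14 → go right. Place as right child of 14.
Insert 17: 17 < 100 → go left; 17 > 14 → go right; 17 < 24 → go left. Place as left child of 24.
Insert 93: 93 < 100 → go left; 93 > 14 → go right; 93 > 24 → go right. Place as right child of 24.
Insert 23: 23 < 100 → go left; 23 > 14 → go right; 23 < 24 → go left; 23 > 17 → go right. Place as right child of 17.
Insert 15: 15 < 100 → go left; 15 > 14 → go right; 15 < 24 → go left; 15 < 17 → go left. Place as left child of 17.
Insert 58: 58 < 100 → go left; 58 > 14 → go right; 58 > 24 → go right; 58 < 93 → go left. Place as left child of 93.
Insert 27: 27 < 100 → go left; 27 > 14 → go right; 27 > 24 → go right; 27 < 93 → go left; 27 < 58 → go left. Place as left child of 58.
Insert 32: 32 < 100 → go left; 32 > 14 → go right; 32 > 24 → go right; 32 < 93 → go left; 32 < 58 → go left; 32 > 27 → go right. Place as right child of 27.
Insert 53: 53 < 100 → go left; 53 > 14 → go right; 53 > 24 → go right; 53 < 93 → go left; 53 < 58 → go left; 53 > 27 → go right; 53 > 32 → go right. Place as right child of 32.
Insert 42: 42 < 100 → go left; 42 > 14 → go right; 42 > 24 → go right; 42 < 93 → go left; 42 < 58 → go left; 42 > 27 → go right; 42 > 32 → go right; 42 < 53 → go left. Place as left child of 53.
Insert 56: 56 < 100 → go left; 56 > 14 → go right; 56 > 24 → go right; 56 < 93 → go left; 56 < 58 → go left; 56 > 27 → go right; 56 > 32 → go right; 56 > 53 → go right. Place as right child of 53.
Insert 57: 57 < 100 → go left; 57 > 14 → go right; 57 > 24 → go right; 57 < 93 → go left; 57 < 58 → go left; 57 > 27 → go right; 57 > 32 → go right; 57 > 53 → go right; 57 > 56 → go right. Place as right child of 56.
Insert 68: 68 < 100 → go left; 68 > 14 → go right; 68 > 24 → go right; 68 < 93 → go left; 68 > 58 → go right. Place as right child of 58.
Insert 60: 60 < 100 → go left; 60 > 14 → go right; 60 > 24 → go right; 60 < 93 → go left; 60 > 58 → go right; 60 < 68 → go left. Place as left child of 68.
Insert 66: 66 < 100 → go left; 66 > 14 → go right; 66 > 24 → go right; 66 < 93 → go left; 66 > 58 → go right; 66 < 68 → go left; 66 > 60 → go right. Place as right child of 60.
Insert 70: 70 < 100 → go left; 70 > 14 → go right; 70 > 24 → go right; 70 < 93 → go left; 70 > 58 → go right; 70 > 68 → go right. Place as right child of 68.
Insert 26: 26 < 100 → go left; 26 > 14 → go right; 26 > 24 → go right; 26 < 93 → go left; 26 < 58 → go left; 26 < 27 → go left. Place as left child of 27.
Insert 74: 74 < 100 → go left; 74 > 14 → go right; 74 > 24 → go right; 74 < 93 → go left; 74 > 58 → go right; 74 > 68 → go right; 74 > 70 → go right. Place as right child of 70.
Insert 81: 81 < 100 → go left; 81 > 14 → go right; 81 > 24 → go right; 81 < 93 → go left; 81 > 58 → go right; 81 > 68 → go right; 81 > 70 → go right; 81 > 74 → go right. Place as right child of 74.
Insert 19: 19 < 100 → go left; 19 > 14 → go right; 19 < 24 → go left; 19 > 17 → go right; 19 < 23 → go left. Place as left child of 23.
Insert 11: 11 < 100 → go left; 11 < 14 → go left. Place as left child of 14.
Insert 95: 95 < 100 → go left; 95 > 14 → go right; 95 > 24 → go right; 95 > 93 → go right. Place as right child of 93.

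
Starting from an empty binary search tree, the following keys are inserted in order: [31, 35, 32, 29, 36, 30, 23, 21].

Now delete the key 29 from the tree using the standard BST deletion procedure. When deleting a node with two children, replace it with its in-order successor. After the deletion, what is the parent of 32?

Insert 31: tree is empty, so 31 becomes the root.
Insert 35: 35 > 31 → go right. Place as right child of 31.
Insert 32: 32 > 31 → go right; 32 < 35 → go left. Place as left child of 35.
Insert 29: 29 < 31 → go left. Place as left child of 31.
Insert 36: 36 > 31 → go right; 36 > 35 → go right. Place as right child of 35.
Insert 30: 30 < 31 → go left; 30 > 29 → go right. Place as right child of 29.
Insert 23: 23 < 31 → go left; 23 < 29 → go left. Place as left child of 29.
Insert 21: 21 < 31 → go left; 21 < 29 → go left; 21 < 23 → go left. Place as left child of 23.

Delete 29 (two children — replace with in-order successor).
After deletion, 32's parent is 35.

35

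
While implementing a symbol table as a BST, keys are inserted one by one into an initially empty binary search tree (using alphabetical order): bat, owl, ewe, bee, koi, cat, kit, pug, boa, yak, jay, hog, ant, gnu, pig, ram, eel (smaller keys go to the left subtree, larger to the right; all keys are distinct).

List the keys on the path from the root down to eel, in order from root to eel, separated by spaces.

bat owl ewe bee cat eel

Resulting structure (node: left, right):
  bat: L=ant, R=owl
  owl: L=ewe, R=pug
  ewe: L=bee, R=koi
  bee: L=–, R=cat
  koi: L=kit, R=–
  cat: L=boa, R=eel
  kit: L=jay, R=–
  pug: L=pig, R=yak
  boa: L=–, R=–
  yak: L=ram, R=–
  jay: L=hog, R=–
  hog: L=gnu, R=–
  ant: L=–, R=–
  gnu: L=–, R=–
  pig: L=–, R=–
  ram: L=–, R=–
  eel: L=–, R=–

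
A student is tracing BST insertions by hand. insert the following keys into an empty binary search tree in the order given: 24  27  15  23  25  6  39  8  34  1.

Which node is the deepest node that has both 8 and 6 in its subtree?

6

Resulting structure (node: left, right):
  24: L=15, R=27
  27: L=25, R=39
  15: L=6, R=23
  23: L=–, R=–
  25: L=–, R=–
  6: L=1, R=8
  39: L=34, R=–
  8: L=–, R=–
  34: L=–, R=–
  1: L=–, R=–

Path to 8: 24 → 15 → 6 → 8
Path to 6: 24 → 15 → 6
6 lies on both paths and is an ancestor of the other node.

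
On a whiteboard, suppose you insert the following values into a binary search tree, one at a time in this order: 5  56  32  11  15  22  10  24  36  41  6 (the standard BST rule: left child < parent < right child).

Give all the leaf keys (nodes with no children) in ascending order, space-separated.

Insert 5: tree is empty, so 5 becomes the root.
Insert 56: 56 > 5 → go right. Place as right child of 5.
Insert 32: 32 > 5 → go right; 32 < 56 → go left. Place as left child of 56.
Insert 11: 11 > 5 → go right; 11 < 56 → go left; 11 < 32 → go left. Place as left child of 32.
Insert 15: 15 > 5 → go right; 15 < 56 → go left; 15 < 32 → go left; 15 > 11 → go right. Place as right child of 11.
Insert 22: 22 > 5 → go right; 22 < 56 → go left; 22 < 32 → go left; 22 > 11 → go right; 22 > 15 → go right. Place as right child of 15.
Insert 10: 10 > 5 → go right; 10 < 56 → go left; 10 < 32 → go left; 10 < 11 → go left. Place as left child of 11.
Insert 24: 24 > 5 → go right; 24 < 56 → go left; 24 < 32 → go left; 24 > 11 → go right; 24 > 15 → go right; 24 > 22 → go right. Place as right child of 22.
Insert 36: 36 > 5 → go right; 36 < 56 → go left; 36 > 32 → go right. Place as right child of 32.
Insert 41: 41 > 5 → go right; 41 < 56 → go left; 41 > 32 → go right; 41 > 36 → go right. Place as right child of 36.
Insert 6: 6 > 5 → go right; 6 < 56 → go left; 6 < 32 → go left; 6 < 11 → go left; 6 < 10 → go left. Place as left child of 10.

6 24 41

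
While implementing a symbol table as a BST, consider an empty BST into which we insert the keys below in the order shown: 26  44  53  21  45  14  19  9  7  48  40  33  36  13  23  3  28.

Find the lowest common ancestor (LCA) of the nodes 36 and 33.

Resulting structure (node: left, right):
  26: L=21, R=44
  44: L=40, R=53
  53: L=45, R=–
  21: L=14, R=23
  45: L=–, R=48
  14: L=9, R=19
  19: L=–, R=–
  9: L=7, R=13
  7: L=3, R=–
  48: L=–, R=–
  40: L=33, R=–
  33: L=28, R=36
  36: L=–, R=–
  13: L=–, R=–
  23: L=–, R=–
  3: L=–, R=–
  28: L=–, R=–

Path to 36: 26 → 44 → 40 → 33 → 36
Path to 33: 26 → 44 → 40 → 33
33 lies on both paths and is an ancestor of the other node.

33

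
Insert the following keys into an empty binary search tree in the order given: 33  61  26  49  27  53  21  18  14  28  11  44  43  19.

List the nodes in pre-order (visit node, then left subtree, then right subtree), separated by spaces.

Resulting structure (node: left, right):
  33: L=26, R=61
  61: L=49, R=–
  26: L=21, R=27
  49: L=44, R=53
  27: L=–, R=28
  53: L=–, R=–
  21: L=18, R=–
  18: L=14, R=19
  14: L=11, R=–
  28: L=–, R=–
  11: L=–, R=–
  44: L=43, R=–
  43: L=–, R=–
  19: L=–, R=–

33 26 21 18 14 11 19 27 28 61 49 44 43 53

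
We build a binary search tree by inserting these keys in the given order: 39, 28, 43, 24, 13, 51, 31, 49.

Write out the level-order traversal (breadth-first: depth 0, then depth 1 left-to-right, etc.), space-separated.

39 28 43 24 31 51 13 49

39: root
28: left child of 39 (depth 1)
43: right child of 39 (depth 1)
24: left child of 28 (depth 2)
13: left child of 24 (depth 3)
51: right child of 43 (depth 2)
31: right child of 28 (depth 2)
49: left child of 51 (depth 3)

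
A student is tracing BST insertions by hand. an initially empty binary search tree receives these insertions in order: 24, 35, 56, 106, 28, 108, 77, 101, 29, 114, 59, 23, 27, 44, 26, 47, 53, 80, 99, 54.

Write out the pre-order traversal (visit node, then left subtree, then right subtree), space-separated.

24 23 35 28 27 26 29 56 44 47 53 54 106 77 59 101 80 99 108 114

24: root
35: right child of 24 (depth 1)
56: right child of 35 (depth 2)
106: right child of 56 (depth 3)
28: left child of 35 (depth 2)
108: right child of 106 (depth 4)
77: left child of 106 (depth 4)
101: right child of 77 (depth 5)
29: right child of 28 (depth 3)
114: right child of 108 (depth 5)
59: left child of 77 (depth 5)
23: left child of 24 (depth 1)
27: left child of 28 (depth 3)
44: left child of 56 (depth 3)
26: left child of 27 (depth 4)
47: right child of 44 (depth 4)
53: right child of 47 (depth 5)
80: left child of 101 (depth 6)
99: right child of 80 (depth 7)
54: right child of 53 (depth 6)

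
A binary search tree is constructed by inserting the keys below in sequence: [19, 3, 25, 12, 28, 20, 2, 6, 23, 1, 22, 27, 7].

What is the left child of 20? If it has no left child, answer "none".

19: root
3: left child of 19 (depth 1)
25: right child of 19 (depth 1)
12: right child of 3 (depth 2)
28: right child of 25 (depth 2)
20: left child of 25 (depth 2)
2: left child of 3 (depth 2)
6: left child of 12 (depth 3)
23: right child of 20 (depth 3)
1: left child of 2 (depth 3)
22: left child of 23 (depth 4)
27: left child of 28 (depth 3)
7: right child of 6 (depth 4)

none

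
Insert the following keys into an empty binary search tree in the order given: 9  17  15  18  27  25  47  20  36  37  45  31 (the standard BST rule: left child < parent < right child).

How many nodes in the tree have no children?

4

Insert 9: tree is empty, so 9 becomes the root.
Insert 17: 17 > 9 → go right. Place as right child of 9.
Insert 15: 15 > 9 → go right; 15 < 17 → go left. Place as left child of 17.
Insert 18: 18 > 9 → go right; 18 > 17 → go right. Place as right child of 17.
Insert 27: 27 > 9 → go right; 27 > 17 → go right; 27 > 18 → go right. Place as right child of 18.
Insert 25: 25 > 9 → go right; 25 > 17 → go right; 25 > 18 → go right; 25 < 27 → go left. Place as left child of 27.
Insert 47: 47 > 9 → go right; 47 > 17 → go right; 47 > 18 → go right; 47 > 27 → go right. Place as right child of 27.
Insert 20: 20 > 9 → go right; 20 > 17 → go right; 20 > 18 → go right; 20 < 27 → go left; 20 < 25 → go left. Place as left child of 25.
Insert 36: 36 > 9 → go right; 36 > 17 → go right; 36 > 18 → go right; 36 > 27 → go right; 36 < 47 → go left. Place as left child of 47.
Insert 37: 37 > 9 → go right; 37 > 17 → go right; 37 > 18 → go right; 37 > 27 → go right; 37 < 47 → go left; 37 > 36 → go right. Place as right child of 36.
Insert 45: 45 > 9 → go right; 45 > 17 → go right; 45 > 18 → go right; 45 > 27 → go right; 45 < 47 → go left; 45 > 36 → go right; 45 > 37 → go right. Place as right child of 37.
Insert 31: 31 > 9 → go right; 31 > 17 → go right; 31 > 18 → go right; 31 > 27 → go right; 31 < 47 → go left; 31 < 36 → go left. Place as left child of 36.

Leaves: 15, 20, 31, 45 — 4 in total.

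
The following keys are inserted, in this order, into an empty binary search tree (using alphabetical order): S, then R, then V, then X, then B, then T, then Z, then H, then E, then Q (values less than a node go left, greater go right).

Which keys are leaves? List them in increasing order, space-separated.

Insert S: tree is empty, so S becomes the root.
Insert R: R < S → go left. Place as left child of S.
Insert V: V > S → go right. Place as right child of S.
Insert X: X > S → go right; X > V → go right. Place as right child of V.
Insert B: B < S → go left; B < R → go left. Place as left child of R.
Insert T: T > S → go right; T < V → go left. Place as left child of V.
Insert Z: Z > S → go right; Z > V → go right; Z > X → go right. Place as right child of X.
Insert H: H < S → go left; H < R → go left; H > B → go right. Place as right child of B.
Insert E: E < S → go left; E < R → go left; E > B → go right; E < H → go left. Place as left child of H.
Insert Q: Q < S → go left; Q < R → go left; Q > B → go right; Q > H → go right. Place as right child of H.

E Q T Z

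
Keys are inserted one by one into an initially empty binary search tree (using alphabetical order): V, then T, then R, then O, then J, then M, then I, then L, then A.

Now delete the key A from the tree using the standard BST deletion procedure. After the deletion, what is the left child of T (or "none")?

R

V: root
T: left child of V (depth 1)
R: left child of T (depth 2)
O: left child of R (depth 3)
J: left child of O (depth 4)
M: right child of J (depth 5)
I: left child of J (depth 5)
L: left child of M (depth 6)
A: left child of I (depth 6)

Delete A (at most one child — splice it out).
After deletion, T's left child: R.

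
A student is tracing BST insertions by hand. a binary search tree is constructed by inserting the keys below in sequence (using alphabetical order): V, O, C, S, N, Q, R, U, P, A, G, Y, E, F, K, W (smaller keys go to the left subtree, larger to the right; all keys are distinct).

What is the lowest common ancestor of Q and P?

Q

Insert V: tree is empty, so V becomes the root.
Insert O: O < V → go left. Place as left child of V.
Insert C: C < V → go left; C < O → go left. Place as left child of O.
Insert S: S < V → go left; S > O → go right. Place as right child of O.
Insert N: N < V → go left; N < O → go left; N > C → go right. Place as right child of C.
Insert Q: Q < V → go left; Q > O → go right; Q < S → go left. Place as left child of S.
Insert R: R < V → go left; R > O → go right; R < S → go left; R > Q → go right. Place as right child of Q.
Insert U: U < V → go left; U > O → go right; U > S → go right. Place as right child of S.
Insert P: P < V → go left; P > O → go right; P < S → go left; P < Q → go left. Place as left child of Q.
Insert A: A < V → go left; A < O → go left; A < C → go left. Place as left child of C.
Insert G: G < V → go left; G < O → go left; G > C → go right; G < N → go left. Place as left child of N.
Insert Y: Y > V → go right. Place as right child of V.
Insert E: E < V → go left; E < O → go left; E > C → go right; E < N → go left; E < G → go left. Place as left child of G.
Insert F: F < V → go left; F < O → go left; F > C → go right; F < N → go left; F < G → go left; F > E → go right. Place as right child of E.
Insert K: K < V → go left; K < O → go left; K > C → go right; K < N → go left; K > G → go right. Place as right child of G.
Insert W: W > V → go right; W < Y → go left. Place as left child of Y.

Path to Q: V → O → S → Q
Path to P: V → O → S → Q → P
Q lies on both paths and is an ancestor of the other node.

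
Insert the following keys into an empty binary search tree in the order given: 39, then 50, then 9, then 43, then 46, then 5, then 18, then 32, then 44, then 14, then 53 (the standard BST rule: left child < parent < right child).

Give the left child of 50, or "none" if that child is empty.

43

39: root
50: right child of 39 (depth 1)
9: left child of 39 (depth 1)
43: left child of 50 (depth 2)
46: right child of 43 (depth 3)
5: left child of 9 (depth 2)
18: right child of 9 (depth 2)
32: right child of 18 (depth 3)
44: left child of 46 (depth 4)
14: left child of 18 (depth 3)
53: right child of 50 (depth 2)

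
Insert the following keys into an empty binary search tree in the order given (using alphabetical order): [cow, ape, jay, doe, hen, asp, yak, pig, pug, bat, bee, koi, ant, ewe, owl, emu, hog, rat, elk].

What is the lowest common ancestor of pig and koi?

cow: root
ape: left child of cow (depth 1)
jay: right child of cow (depth 1)
doe: left child of jay (depth 2)
hen: right child of doe (depth 3)
asp: right child of ape (depth 2)
yak: right child of jay (depth 2)
pig: left child of yak (depth 3)
pug: right child of pig (depth 4)
bat: right child of asp (depth 3)
bee: right child of bat (depth 4)
koi: left child of pig (depth 4)
ant: left child of ape (depth 2)
ewe: left child of hen (depth 4)
owl: right child of koi (depth 5)
emu: left child of ewe (depth 5)
hog: right child of hen (depth 4)
rat: right child of pug (depth 5)
elk: left child of emu (depth 6)

Path to pig: cow → jay → yak → pig
Path to koi: cow → jay → yak → pig → koi
pig lies on both paths and is an ancestor of the other node.

pig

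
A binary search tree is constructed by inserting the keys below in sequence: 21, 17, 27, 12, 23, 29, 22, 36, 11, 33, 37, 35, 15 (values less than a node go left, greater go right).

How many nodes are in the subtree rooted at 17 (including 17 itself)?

21: root
17: left child of 21 (depth 1)
27: right child of 21 (depth 1)
12: left child of 17 (depth 2)
23: left child of 27 (depth 2)
29: right child of 27 (depth 2)
22: left child of 23 (depth 3)
36: right child of 29 (depth 3)
11: left child of 12 (depth 3)
33: left child of 36 (depth 4)
37: right child of 36 (depth 4)
35: right child of 33 (depth 5)
15: right child of 12 (depth 3)

Subtree rooted at 17 contains: 17, 12, 11, 15 — 4 nodes.

4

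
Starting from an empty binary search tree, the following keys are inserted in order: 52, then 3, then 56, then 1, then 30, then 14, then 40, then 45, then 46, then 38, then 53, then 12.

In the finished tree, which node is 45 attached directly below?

40

Insert 52: tree is empty, so 52 becomes the root.
Insert 3: 3 < 52 → go left. Place as left child of 52.
Insert 56: 56 > 52 → go right. Place as right child of 52.
Insert 1: 1 < 52 → go left; 1 < 3 → go left. Place as left child of 3.
Insert 30: 30 < 52 → go left; 30 > 3 → go right. Place as right child of 3.
Insert 14: 14 < 52 → go left; 14 > 3 → go right; 14 < 30 → go left. Place as left child of 30.
Insert 40: 40 < 52 → go left; 40 > 3 → go right; 40 > 30 → go right. Place as right child of 30.
Insert 45: 45 < 52 → go left; 45 > 3 → go right; 45 > 30 → go right; 45 > 40 → go right. Place as right child of 40.
Insert 46: 46 < 52 → go left; 46 > 3 → go right; 46 > 30 → go right; 46 > 40 → go right; 46 > 45 → go right. Place as right child of 45.
Insert 38: 38 < 52 → go left; 38 > 3 → go right; 38 > 30 → go right; 38 < 40 → go left. Place as left child of 40.
Insert 53: 53 > 52 → go right; 53 < 56 → go left. Place as left child of 56.
Insert 12: 12 < 52 → go left; 12 > 3 → go right; 12 < 30 → go left; 12 < 14 → go left. Place as left child of 14.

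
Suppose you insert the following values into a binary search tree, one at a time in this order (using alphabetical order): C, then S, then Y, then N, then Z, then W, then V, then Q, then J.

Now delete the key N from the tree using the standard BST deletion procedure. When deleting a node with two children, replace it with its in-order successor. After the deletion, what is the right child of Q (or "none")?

C: root
S: right child of C (depth 1)
Y: right child of S (depth 2)
N: left child of S (depth 2)
Z: right child of Y (depth 3)
W: left child of Y (depth 3)
V: left child of W (depth 4)
Q: right child of N (depth 3)
J: left child of N (depth 3)

Delete N (two children — replace with in-order successor).
After deletion, Q's right child: none.

none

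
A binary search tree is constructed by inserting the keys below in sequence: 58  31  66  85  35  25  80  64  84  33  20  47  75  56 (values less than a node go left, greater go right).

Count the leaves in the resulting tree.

6

Insert 58: tree is empty, so 58 becomes the root.
Insert 31: 31 < 58 → go left. Place as left child of 58.
Insert 66: 66 > 58 → go right. Place as right child of 58.
Insert 85: 85 > 58 → go right; 85 > 66 → go right. Place as right child of 66.
Insert 35: 35 < 58 → go left; 35 > 31 → go right. Place as right child of 31.
Insert 25: 25 < 58 → go left; 25 < 31 → go left. Place as left child of 31.
Insert 80: 80 > 58 → go right; 80 > 66 → go right; 80 < 85 → go left. Place as left child of 85.
Insert 64: 64 > 58 → go right; 64 < 66 → go left. Place as left child of 66.
Insert 84: 84 > 58 → go right; 84 > 66 → go right; 84 < 85 → go left; 84 > 80 → go right. Place as right child of 80.
Insert 33: 33 < 58 → go left; 33 > 31 → go right; 33 < 35 → go left. Place as left child of 35.
Insert 20: 20 < 58 → go left; 20 < 31 → go left; 20 < 25 → go left. Place as left child of 25.
Insert 47: 47 < 58 → go left; 47 > 31 → go right; 47 > 35 → go right. Place as right child of 35.
Insert 75: 75 > 58 → go right; 75 > 66 → go right; 75 < 85 → go left; 75 < 80 → go left. Place as left child of 80.
Insert 56: 56 < 58 → go left; 56 > 31 → go right; 56 > 35 → go right; 56 > 47 → go right. Place as right child of 47.

Leaves: 20, 33, 56, 64, 75, 84 — 6 in total.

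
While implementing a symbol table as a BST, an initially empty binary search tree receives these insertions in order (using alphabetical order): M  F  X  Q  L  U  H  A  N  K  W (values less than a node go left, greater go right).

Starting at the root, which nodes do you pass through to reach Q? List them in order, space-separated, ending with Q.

M: root
F: left child of M (depth 1)
X: right child of M (depth 1)
Q: left child of X (depth 2)
L: right child of F (depth 2)
U: right child of Q (depth 3)
H: left child of L (depth 3)
A: left child of F (depth 2)
N: left child of Q (depth 3)
K: right child of H (depth 4)
W: right child of U (depth 4)

M X Q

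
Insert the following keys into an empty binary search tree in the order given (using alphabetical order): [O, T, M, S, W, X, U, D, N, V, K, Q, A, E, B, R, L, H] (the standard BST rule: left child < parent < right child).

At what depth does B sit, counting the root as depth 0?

4

O: root
T: right child of O (depth 1)
M: left child of O (depth 1)
S: left child of T (depth 2)
W: right child of T (depth 2)
X: right child of W (depth 3)
U: left child of W (depth 3)
D: left child of M (depth 2)
N: right child of M (depth 2)
V: right child of U (depth 4)
K: right child of D (depth 3)
Q: left child of S (depth 3)
A: left child of D (depth 3)
E: left child of K (depth 4)
B: right child of A (depth 4)
R: right child of Q (depth 4)
L: right child of K (depth 4)
H: right child of E (depth 5)

Path to B: O → M → D → A → B, which is 4 edges.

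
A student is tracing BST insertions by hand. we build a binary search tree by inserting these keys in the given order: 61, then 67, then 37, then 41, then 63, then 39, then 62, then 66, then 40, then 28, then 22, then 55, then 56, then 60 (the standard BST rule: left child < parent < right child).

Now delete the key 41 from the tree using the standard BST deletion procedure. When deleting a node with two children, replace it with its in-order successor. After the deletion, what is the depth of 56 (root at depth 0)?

Insert 61: tree is empty, so 61 becomes the root.
Insert 67: 67 > 61 → go right. Place as right child of 61.
Insert 37: 37 < 61 → go left. Place as left child of 61.
Insert 41: 41 < 61 → go left; 41 > 37 → go right. Place as right child of 37.
Insert 63: 63 > 61 → go right; 63 < 67 → go left. Place as left child of 67.
Insert 39: 39 < 61 → go left; 39 > 37 → go right; 39 < 41 → go left. Place as left child of 41.
Insert 62: 62 > 61 → go right; 62 < 67 → go left; 62 < 63 → go left. Place as left child of 63.
Insert 66: 66 > 61 → go right; 66 < 67 → go left; 66 > 63 → go right. Place as right child of 63.
Insert 40: 40 < 61 → go left; 40 > 37 → go right; 40 < 41 → go left; 40 > 39 → go right. Place as right child of 39.
Insert 28: 28 < 61 → go left; 28 < 37 → go left. Place as left child of 37.
Insert 22: 22 < 61 → go left; 22 < 37 → go left; 22 < 28 → go left. Place as left child of 28.
Insert 55: 55 < 61 → go left; 55 > 37 → go right; 55 > 41 → go right. Place as right child of 41.
Insert 56: 56 < 61 → go left; 56 > 37 → go right; 56 > 41 → go right; 56 > 55 → go right. Place as right child of 55.
Insert 60: 60 < 61 → go left; 60 > 37 → go right; 60 > 41 → go right; 60 > 55 → go right; 60 > 56 → go right. Place as right child of 56.

Delete 41 (two children — replace with in-order successor).
After deletion, path to 56: 61 → 37 → 55 → 56.

3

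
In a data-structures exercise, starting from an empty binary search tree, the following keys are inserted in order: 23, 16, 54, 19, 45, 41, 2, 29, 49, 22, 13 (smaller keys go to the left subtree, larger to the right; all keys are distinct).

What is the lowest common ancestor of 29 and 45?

Insert 23: tree is empty, so 23 becomes the root.
Insert 16: 16 < 23 → go left. Place as left child of 23.
Insert 54: 54 > 23 → go right. Place as right child of 23.
Insert 19: 19 < 23 → go left; 19 > 16 → go right. Place as right child of 16.
Insert 45: 45 > 23 → go right; 45 < 54 → go left. Place as left child of 54.
Insert 41: 41 > 23 → go right; 41 < 54 → go left; 41 < 45 → go left. Place as left child of 45.
Insert 2: 2 < 23 → go left; 2 < 16 → go left. Place as left child of 16.
Insert 29: 29 > 23 → go right; 29 < 54 → go left; 29 < 45 → go left; 29 < 41 → go left. Place as left child of 41.
Insert 49: 49 > 23 → go right; 49 < 54 → go left; 49 > 45 → go right. Place as right child of 45.
Insert 22: 22 < 23 → go left; 22 > 16 → go right; 22 > 19 → go right. Place as right child of 19.
Insert 13: 13 < 23 → go left; 13 < 16 → go left; 13 > 2 → go right. Place as right child of 2.

Path to 29: 23 → 54 → 45 → 41 → 29
Path to 45: 23 → 54 → 45
45 lies on both paths and is an ancestor of the other node.

45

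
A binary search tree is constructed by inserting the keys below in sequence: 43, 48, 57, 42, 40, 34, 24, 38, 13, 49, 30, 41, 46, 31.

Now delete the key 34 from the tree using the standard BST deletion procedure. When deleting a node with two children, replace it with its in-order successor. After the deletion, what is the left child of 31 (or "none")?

none

Insert 43: tree is empty, so 43 becomes the root.
Insert 48: 48 > 43 → go right. Place as right child of 43.
Insert 57: 57 > 43 → go right; 57 > 48 → go right. Place as right child of 48.
Insert 42: 42 < 43 → go left. Place as left child of 43.
Insert 40: 40 < 43 → go left; 40 < 42 → go left. Place as left child of 42.
Insert 34: 34 < 43 → go left; 34 < 42 → go left; 34 < 40 → go left. Place as left child of 40.
Insert 24: 24 < 43 → go left; 24 < 42 → go left; 24 < 40 → go left; 24 < 34 → go left. Place as left child of 34.
Insert 38: 38 < 43 → go left; 38 < 42 → go left; 38 < 40 → go left; 38 > 34 → go right. Place as right child of 34.
Insert 13: 13 < 43 → go left; 13 < 42 → go left; 13 < 40 → go left; 13 < 34 → go left; 13 < 24 → go left. Place as left child of 24.
Insert 49: 49 > 43 → go right; 49 > 48 → go right; 49 < 57 → go left. Place as left child of 57.
Insert 30: 30 < 43 → go left; 30 < 42 → go left; 30 < 40 → go left; 30 < 34 → go left; 30 > 24 → go right. Place as right child of 24.
Insert 41: 41 < 43 → go left; 41 < 42 → go left; 41 > 40 → go right. Place as right child of 40.
Insert 46: 46 > 43 → go right; 46 < 48 → go left. Place as left child of 48.
Insert 31: 31 < 43 → go left; 31 < 42 → go left; 31 < 40 → go left; 31 < 34 → go left; 31 > 24 → go right; 31 > 30 → go right. Place as right child of 30.

Delete 34 (two children — replace with in-order successor).
After deletion, 31's left child: none.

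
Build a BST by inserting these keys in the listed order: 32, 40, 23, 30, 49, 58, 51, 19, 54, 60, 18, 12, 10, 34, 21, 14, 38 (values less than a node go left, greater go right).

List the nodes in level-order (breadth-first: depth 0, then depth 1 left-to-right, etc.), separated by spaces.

32: root
40: right child of 32 (depth 1)
23: left child of 32 (depth 1)
30: right child of 23 (depth 2)
49: right child of 40 (depth 2)
58: right child of 49 (depth 3)
51: left child of 58 (depth 4)
19: left child of 23 (depth 2)
54: right child of 51 (depth 5)
60: right child of 58 (depth 4)
18: left child of 19 (depth 3)
12: left child of 18 (depth 4)
10: left child of 12 (depth 5)
34: left child of 40 (depth 2)
21: right child of 19 (depth 3)
14: right child of 12 (depth 5)
38: right child of 34 (depth 3)

32 23 40 19 30 34 49 18 21 38 58 12 51 60 10 14 54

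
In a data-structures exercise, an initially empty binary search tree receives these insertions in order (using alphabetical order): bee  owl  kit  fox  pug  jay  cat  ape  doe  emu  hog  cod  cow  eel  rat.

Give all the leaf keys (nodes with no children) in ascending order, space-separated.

ape cow eel hog rat

bee: root
owl: right child of bee (depth 1)
kit: left child of owl (depth 2)
fox: left child of kit (depth 3)
pug: right child of owl (depth 2)
jay: right child of fox (depth 4)
cat: left child of fox (depth 4)
ape: left child of bee (depth 1)
doe: right child of cat (depth 5)
emu: right child of doe (depth 6)
hog: left child of jay (depth 5)
cod: left child of doe (depth 6)
cow: right child of cod (depth 7)
eel: left child of emu (depth 7)
rat: right child of pug (depth 3)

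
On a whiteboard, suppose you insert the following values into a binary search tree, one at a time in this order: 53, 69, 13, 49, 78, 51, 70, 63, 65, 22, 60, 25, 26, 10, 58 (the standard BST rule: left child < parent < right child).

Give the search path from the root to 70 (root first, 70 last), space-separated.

53 69 78 70

53: root
69: right child of 53 (depth 1)
13: left child of 53 (depth 1)
49: right child of 13 (depth 2)
78: right child of 69 (depth 2)
51: right child of 49 (depth 3)
70: left child of 78 (depth 3)
63: left child of 69 (depth 2)
65: right child of 63 (depth 3)
22: left child of 49 (depth 3)
60: left child of 63 (depth 3)
25: right child of 22 (depth 4)
26: right child of 25 (depth 5)
10: left child of 13 (depth 2)
58: left child of 60 (depth 4)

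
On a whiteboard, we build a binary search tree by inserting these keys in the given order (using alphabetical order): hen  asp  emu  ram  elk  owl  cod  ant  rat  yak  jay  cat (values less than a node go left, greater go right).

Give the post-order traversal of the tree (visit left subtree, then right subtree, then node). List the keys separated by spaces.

hen: root
asp: left child of hen (depth 1)
emu: right child of asp (depth 2)
ram: right child of hen (depth 1)
elk: left child of emu (depth 3)
owl: left child of ram (depth 2)
cod: left child of elk (depth 4)
ant: left child of asp (depth 2)
rat: right child of ram (depth 2)
yak: right child of rat (depth 3)
jay: left child of owl (depth 3)
cat: left child of cod (depth 5)

ant cat cod elk emu asp jay owl yak rat ram hen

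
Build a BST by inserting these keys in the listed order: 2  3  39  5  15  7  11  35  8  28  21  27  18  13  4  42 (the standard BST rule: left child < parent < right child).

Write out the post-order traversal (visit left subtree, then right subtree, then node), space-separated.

4 8 13 11 7 18 27 21 28 35 15 5 42 39 3 2

Insert 2: tree is empty, so 2 becomes the root.
Insert 3: 3 > 2 → go right. Place as right child of 2.
Insert 39: 39 > 2 → go right; 39 > 3 → go right. Place as right child of 3.
Insert 5: 5 > 2 → go right; 5 > 3 → go right; 5 < 39 → go left. Place as left child of 39.
Insert 15: 15 > 2 → go right; 15 > 3 → go right; 15 < 39 → go left; 15 > 5 → go right. Place as right child of 5.
Insert 7: 7 > 2 → go right; 7 > 3 → go right; 7 < 39 → go left; 7 > 5 → go right; 7 < 15 → go left. Place as left child of 15.
Insert 11: 11 > 2 → go right; 11 > 3 → go right; 11 < 39 → go left; 11 > 5 → go right; 11 < 15 → go left; 11 > 7 → go right. Place as right child of 7.
Insert 35: 35 > 2 → go right; 35 > 3 → go right; 35 < 39 → go left; 35 > 5 → go right; 35 > 15 → go right. Place as right child of 15.
Insert 8: 8 > 2 → go right; 8 > 3 → go right; 8 < 39 → go left; 8 > 5 → go right; 8 < 15 → go left; 8 > 7 → go right; 8 < 11 → go left. Place as left child of 11.
Insert 28: 28 > 2 → go right; 28 > 3 → go right; 28 < 39 → go left; 28 > 5 → go right; 28 > 15 → go right; 28 < 35 → go left. Place as left child of 35.
Insert 21: 21 > 2 → go right; 21 > 3 → go right; 21 < 39 → go left; 21 > 5 → go right; 21 > 15 → go right; 21 < 35 → go left; 21 < 28 → go left. Place as left child of 28.
Insert 27: 27 > 2 → go right; 27 > 3 → go right; 27 < 39 → go left; 27 > 5 → go right; 27 > 15 → go right; 27 < 35 → go left; 27 < 28 → go left; 27 > 21 → go right. Place as right child of 21.
Insert 18: 18 > 2 → go right; 18 > 3 → go right; 18 < 39 → go left; 18 > 5 → go right; 18 > 15 → go right; 18 < 35 → go left; 18 < 28 → go left; 18 < 21 → go left. Place as left child of 21.
Insert 13: 13 > 2 → go right; 13 > 3 → go right; 13 < 39 → go left; 13 > 5 → go right; 13 < 15 → go left; 13 > 7 → go right; 13 > 11 → go right. Place as right child of 11.
Insert 4: 4 > 2 → go right; 4 > 3 → go right; 4 < 39 → go left; 4 < 5 → go left. Place as left child of 5.
Insert 42: 42 > 2 → go right; 42 > 3 → go right; 42 > 39 → go right. Place as right child of 39.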